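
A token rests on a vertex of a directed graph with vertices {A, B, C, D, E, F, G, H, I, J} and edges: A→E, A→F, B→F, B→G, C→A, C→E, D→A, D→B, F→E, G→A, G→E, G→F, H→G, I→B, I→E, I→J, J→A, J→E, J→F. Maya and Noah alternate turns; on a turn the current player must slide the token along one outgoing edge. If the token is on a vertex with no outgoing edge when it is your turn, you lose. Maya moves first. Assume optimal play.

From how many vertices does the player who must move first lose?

Compute win/loss labels from the base case upward. A position with no move is L. Any other position is W if it can reach an L in one move, else L.
Every edge goes from a vertex to one that appears earlier in the order E, F, A, G, J, B, D, H, I, C, so processing vertices in that order labels each vertex after all of its successors.
E: no outgoing edge → L
F: →E(L), so W
A: →E(L), so W
G: →E(L), so W
J: →E(L), so W
B: →G(W), F(W) — all W, so L
D: →B(L), so W
H: →G(W) only, which is W, so L
I: →B(L), so W
C: →E(L), so W
The L vertices are B, E, H; that is 3 in all.

3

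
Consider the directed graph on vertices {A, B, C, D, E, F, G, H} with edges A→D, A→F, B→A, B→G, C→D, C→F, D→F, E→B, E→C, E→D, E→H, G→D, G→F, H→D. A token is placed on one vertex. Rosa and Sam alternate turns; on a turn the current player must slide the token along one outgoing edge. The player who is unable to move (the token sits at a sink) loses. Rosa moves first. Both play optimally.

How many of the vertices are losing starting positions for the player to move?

3

Label each position W (a win for the player to move) or L (a loss). A position with no legal move is L; any other position is W exactly when some move reaches an L, and L when every move reaches a W.
Every edge goes from a vertex to one that appears earlier in the order F, D, G, C, A, B, H, E, so processing vertices in that order labels each vertex after all of its successors.
F: no outgoing edge → L
D: W (go to F, an L position)
G: W (go to F, an L position)
C: W (go to F, an L position)
A: W (go to F, an L position)
B: L (options A(W), G(W) are all W)
H: L (sole option D(W) is W)
E: W (go to H, an L position)
The L vertices are B, F, H; that is 3 in all.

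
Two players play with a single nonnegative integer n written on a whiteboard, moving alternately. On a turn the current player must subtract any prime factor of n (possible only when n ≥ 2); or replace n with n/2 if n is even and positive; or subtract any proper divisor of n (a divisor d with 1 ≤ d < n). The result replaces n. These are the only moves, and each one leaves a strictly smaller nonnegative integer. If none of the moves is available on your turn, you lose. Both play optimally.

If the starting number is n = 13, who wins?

Work bottom-up. With no move the player to move loses. Otherwise the position is W if at least one move leads to an L position for the opponent, and L if every move leads to a W.
n=0: no move → L
n=1: no move → L
n=2: W (go to 0, an L position)
n=3: W (go to 0, an L position)
n=4: L (options 2(W), 3(W) are all W)
n=5: W (go to 0, an L position)
n=6: W (go to 4, an L position)
n=7: W (go to 0, an L position)
n=8: W (go to 4, an L position)
n=9: L (options 6(W), 8(W) are all W)
n=10: W (go to 9, an L position)
n=11: W (go to 0, an L position)
n=12: W (go to 9, an L position)
n=13: W (go to 0, an L position)
From 13 the player to move can move to 0, reaching an L position.

The first player wins.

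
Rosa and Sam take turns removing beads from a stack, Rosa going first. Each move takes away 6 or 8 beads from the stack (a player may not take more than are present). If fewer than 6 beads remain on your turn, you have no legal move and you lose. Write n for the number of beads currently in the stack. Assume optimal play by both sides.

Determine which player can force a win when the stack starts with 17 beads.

Sam wins.

Positions with no move are L. A position that does have a move is losing for the player to move precisely when every available move leads to a winning position for the opponent. Fill in the labels:
n=0: no move → L
n=1: no move → L
n=2: no move → L
n=3: no move → L
n=4: no move → L
n=5: no move → L
n=6: →0(L), so W
n=7: →1(L), so W
n=8: →2(L), so W
n=9: →3(L), so W
n=10: →4(L), so W
n=11: →5(L), so W
n=12: →4(L), so W
n=13: →5(L), so W
n=14: →8(W), 6(W) — all W, so L
n=15: →9(W), 7(W) — all W, so L
n=16: →10(W), 8(W) — all W, so L
n=17: →11(W), 9(W) — all W, so L
The starting position 17 is L: whatever Rosa does, the opponent receives a W position.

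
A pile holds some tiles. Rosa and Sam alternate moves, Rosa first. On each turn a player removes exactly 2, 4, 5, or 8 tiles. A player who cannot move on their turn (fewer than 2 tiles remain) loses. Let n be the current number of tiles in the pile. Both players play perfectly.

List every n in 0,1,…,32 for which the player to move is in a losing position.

0, 1, 7, 10, 13, 16, 19, 22, 25, 28, 31

Classify positions by backward induction: terminal positions (no move available) are L. From any other position, the mover wins iff some move reaches an L.
n=0: no move → L
n=1: no move → L
n=2: W (go to 0, an L position)
n=3: W (go to 1, an L position)
n=4: W (go to 0, an L position)
n=5: W (go to 1, an L position)
n=6: W (go to 1, an L position)
n=7: L (options 5(W), 3(W), 2(W) are all W)
n=8: W (go to 0, an L position)
n=9: W (go to 7, an L position)
n=10: L (options 8(W), 6(W), 5(W), 2(W) are all W)
n=11: W (go to 7, an L position)
n=12: W (go to 10, an L position)
n=13: L (options 11(W), 9(W), 8(W), 5(W) are all W)
n=14: W (go to 10, an L position)
n=15: W (go to 13, an L position)
n=16: L (options 14(W), 12(W), 11(W), 8(W) are all W)
n=17: W (go to 13, an L position)
n=18: W (go to 16, an L position)
n=19: L (options 17(W), 15(W), 14(W), 11(W) are all W)
n=20: W (go to 16, an L position)
n=21: W (go to 19, an L position)
n=22: L (options 20(W), 18(W), 17(W), 14(W) are all W)
n=23: W (go to 19, an L position)
n=24: W (go to 22, an L position)
n=25: L (options 23(W), 21(W), 20(W), 17(W) are all W)
n=26: W (go to 22, an L position)
n=27: W (go to 25, an L position)
n=28: L (options 26(W), 24(W), 23(W), 20(W) are all W)
n=29: W (go to 25, an L position)
n=30: W (go to 28, an L position)
n=31: L (options 29(W), 27(W), 26(W), 23(W) are all W)
n=32: W (go to 28, an L position)
Reading off the rows marked L gives the requested list; there are 11 such values of n.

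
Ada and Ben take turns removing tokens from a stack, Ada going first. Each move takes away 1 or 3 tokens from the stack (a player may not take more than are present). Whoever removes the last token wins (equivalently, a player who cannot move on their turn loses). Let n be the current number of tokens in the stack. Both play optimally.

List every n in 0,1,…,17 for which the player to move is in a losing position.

0, 2, 4, 6, 8, 10, 12, 14, 16

Compute win/loss labels from the base case upward. A position with no move is L. Any other position is W if it can reach an L in one move, else L.
n=0: no move → L
n=1: reaches L-position 0 → W
n=2: only reaches 1(W), which is W → L
n=3: reaches L-position 2 → W
n=4: only reaches 3(W), 1(W), all W → L
n=5: reaches L-position 4 → W
n=6: only reaches 5(W), 3(W), all W → L
n=7: reaches L-position 6 → W
n=8: only reaches 7(W), 5(W), all W → L
n=9: reaches L-position 8 → W
n=10: only reaches 9(W), 7(W), all W → L
n=11: reaches L-position 10 → W
n=12: only reaches 11(W), 9(W), all W → L
n=13: reaches L-position 12 → W
n=14: only reaches 13(W), 11(W), all W → L
n=15: reaches L-position 14 → W
n=16: only reaches 15(W), 13(W), all W → L
n=17: reaches L-position 16 → W
Reading off the rows marked L gives the requested list; there are 9 such values of n.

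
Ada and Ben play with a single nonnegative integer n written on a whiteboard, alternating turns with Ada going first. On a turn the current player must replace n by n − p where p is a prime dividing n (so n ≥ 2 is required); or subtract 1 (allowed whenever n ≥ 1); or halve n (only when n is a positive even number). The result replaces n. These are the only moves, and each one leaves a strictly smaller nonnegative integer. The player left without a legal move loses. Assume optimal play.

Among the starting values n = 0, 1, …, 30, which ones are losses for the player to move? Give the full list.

Label each position W (a win for the player to move) or L (a loss). A position with no legal move is L; any other position is W exactly when some move reaches an L, and L when every move reaches a W.
n=0: no move → L
n=1: →0(L), so W
n=2: →0(L), so W
n=3: →0(L), so W
n=4: →2(W), 3(W) — all W, so L
n=5: →0(L), so W
n=6: →4(L), so W
n=7: →0(L), so W
n=8: →4(L), so W
n=9: →6(W), 8(W) — all W, so L
n=10: →9(L), so W
n=11: →0(L), so W
n=12: →9(L), so W
n=13: →0(L), so W
n=14: →7(W), 12(W), 13(W) — all W, so L
n=15: →14(L), so W
n=16: →14(L), so W
n=17: →0(L), so W
n=18: →9(L), so W
n=19: →0(L), so W
n=20: →10(W), 15(W), 18(W), 19(W) — all W, so L
n=21: →14(L), so W
n=22: →20(L), so W
n=23: →0(L), so W
n=24: →12(W), 21(W), 22(W), 23(W) — all W, so L
n=25: →20(L), so W
n=26: →24(L), so W
n=27: →24(L), so W
n=28: →14(L), so W
n=29: →0(L), so W
n=30: →15(W), 25(W), 27(W), 28(W), 29(W) — all W, so L
Reading off the rows marked L gives the requested list; there are 7 such values of n.

0, 4, 9, 14, 20, 24, 30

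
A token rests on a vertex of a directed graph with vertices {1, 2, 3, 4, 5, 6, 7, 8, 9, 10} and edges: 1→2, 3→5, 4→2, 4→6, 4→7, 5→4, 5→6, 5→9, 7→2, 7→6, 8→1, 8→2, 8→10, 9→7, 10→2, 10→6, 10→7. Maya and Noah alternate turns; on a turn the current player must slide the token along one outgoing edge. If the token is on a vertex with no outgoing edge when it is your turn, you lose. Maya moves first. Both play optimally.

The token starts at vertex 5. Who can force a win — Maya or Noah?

Maya wins.

Positions with no move are L. A position that does have a move is losing for the player to move precisely when every available move leads to a winning position for the opponent. Fill in the labels:
Every edge goes from a vertex to one that appears earlier in the order 2, 6, 7, 4, 9, 10, 1, 8, 5, 3, so processing vertices in that order labels each vertex after all of its successors.
2: no outgoing edge → L
6: no outgoing edge → L
7: W (go to 6, an L position)
4: W (go to 6, an L position)
9: L (sole option 7(W) is W)
10: W (go to 6, an L position)
1: W (go to 2, an L position)
8: W (go to 2, an L position)
5: W (go to 9, an L position)
3: L (sole option 5(W) is W)
The starting position 5 is W: Maya should move to 9, handing over an L position.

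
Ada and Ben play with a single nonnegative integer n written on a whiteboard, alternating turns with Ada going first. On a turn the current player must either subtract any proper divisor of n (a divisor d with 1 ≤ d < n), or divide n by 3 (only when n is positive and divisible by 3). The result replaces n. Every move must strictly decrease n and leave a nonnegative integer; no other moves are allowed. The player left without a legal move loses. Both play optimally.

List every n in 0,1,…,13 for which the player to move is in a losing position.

Positions with no move are L. A position that does have a move is losing for the player to move precisely when every available move leads to a winning position for the opponent. Fill in the labels:
n=0: no move → L
n=1: no move → L
n=2: can move to 1, which is L ⇒ W
n=3: can move to 1, which is L ⇒ W
n=4: moves to 2(W), 3(W); every one is W ⇒ L
n=5: can move to 4, which is L ⇒ W
n=6: can move to 4, which is L ⇒ W
n=7: the only move is to 6(W), a W ⇒ L
n=8: can move to 4, which is L ⇒ W
n=9: moves to 3(W), 6(W), 8(W); every one is W ⇒ L
n=10: can move to 9, which is L ⇒ W
n=11: the only move is to 10(W), a W ⇒ L
n=12: can move to 4, which is L ⇒ W
n=13: the only move is to 12(W), a W ⇒ L
Reading off the rows marked L gives the requested list; there are 7 such values of n.

0, 1, 4, 7, 9, 11, 13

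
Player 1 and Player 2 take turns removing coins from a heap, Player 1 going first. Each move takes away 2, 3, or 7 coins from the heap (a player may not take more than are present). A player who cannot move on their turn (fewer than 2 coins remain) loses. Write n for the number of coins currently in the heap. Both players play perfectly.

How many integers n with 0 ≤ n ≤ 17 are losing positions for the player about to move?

8

Use the standard recursion: the mover loses at a terminal position; elsewhere, the mover wins exactly when some move hands the opponent an L position.
n=0: no move → L
n=1: no move → L
n=2: →0(L), so W
n=3: →1(L), so W
n=4: →1(L), so W
n=5: →3(W), 2(W) — all W, so L
n=6: →4(W), 3(W) — all W, so L
n=7: →5(L), so W
n=8: →6(L), so W
n=9: →6(L), so W
n=10: →8(W), 7(W), 3(W) — all W, so L
n=11: →9(W), 8(W), 4(W) — all W, so L
n=12: →10(L), so W
n=13: →11(L), so W
n=14: →11(L), so W
n=15: →13(W), 12(W), 8(W) — all W, so L
n=16: →14(W), 13(W), 9(W) — all W, so L
n=17: →15(L), so W
L entries with 0 ≤ n ≤ 17: n = 0, 1, 5, 6, 10, 11, 15, 16; that makes 8.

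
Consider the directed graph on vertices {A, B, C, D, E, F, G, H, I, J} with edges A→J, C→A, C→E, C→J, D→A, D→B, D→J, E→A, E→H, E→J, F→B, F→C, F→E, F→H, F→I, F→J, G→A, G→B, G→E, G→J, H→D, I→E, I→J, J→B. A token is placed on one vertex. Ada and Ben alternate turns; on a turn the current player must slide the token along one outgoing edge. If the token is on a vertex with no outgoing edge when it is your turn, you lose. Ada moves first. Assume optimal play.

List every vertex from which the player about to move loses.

A, B, H, I

Label each position W (a win for the player to move) or L (a loss). A position with no legal move is L; any other position is W exactly when some move reaches an L, and L when every move reaches a W.
Every edge goes from a vertex to one that appears earlier in the order B, J, A, D, H, E, I, G, C, F, so processing vertices in that order labels each vertex after all of its successors.
B: no outgoing edge → L
J: →B(L), so W
A: →J(W) only, which is W, so L
D: →A(L), so W
H: →D(W) only, which is W, so L
E: →H(L), so W
I: →E(W), J(W) — all W, so L
G: →A(L), so W
C: →A(L), so W
F: →I(L), so W
Reading off the rows marked L gives the requested list; there are 4 such vertices.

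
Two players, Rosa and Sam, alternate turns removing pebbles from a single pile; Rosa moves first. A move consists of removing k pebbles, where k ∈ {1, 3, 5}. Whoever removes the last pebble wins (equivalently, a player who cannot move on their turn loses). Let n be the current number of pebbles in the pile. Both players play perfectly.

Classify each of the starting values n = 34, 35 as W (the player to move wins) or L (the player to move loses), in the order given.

Work bottom-up. With no move the player to move loses. Otherwise the position is W if at least one move leads to an L position for the opponent, and L if every move leads to a W.
n=0: no move → L
n=1: W (go to 0, an L position)
n=2: L (sole option 1(W) is W)
n=3: W (go to 2, an L position)
n=4: L (options 3(W), 1(W) are all W)
n=5: W (go to 4, an L position)
n=6: L (options 5(W), 3(W), 1(W) are all W)
n=7: W (go to 6, an L position)
n=8: L (options 7(W), 5(W), 3(W) are all W)
n=9: W (go to 8, an L position)
n=10: L (options 9(W), 7(W), 5(W) are all W)
n=11: W (go to 10, an L position)
n=12: L (options 11(W), 9(W), 7(W) are all W)
n=13: W (go to 12, an L position)
n=14: L (options 13(W), 11(W), 9(W) are all W)
n=15: W (go to 14, an L position)
n=16: L (options 15(W), 13(W), 11(W) are all W)
n=17: W (go to 16, an L position)
n=18: L (options 17(W), 15(W), 13(W) are all W)
n=19: W (go to 18, an L position)
n=20: L (options 19(W), 17(W), 15(W) are all W)
n=21: W (go to 20, an L position)
n=22: L (options 21(W), 19(W), 17(W) are all W)
n=23: W (go to 22, an L position)
n=24: L (options 23(W), 21(W), 19(W) are all W)
n=25: W (go to 24, an L position)
n=26: L (options 25(W), 23(W), 21(W) are all W)
n=27: W (go to 26, an L position)
n=28: L (options 27(W), 25(W), 23(W) are all W)
n=29: W (go to 28, an L position)
n=30: L (options 29(W), 27(W), 25(W) are all W)
n=31: W (go to 30, an L position)
n=32: L (options 31(W), 29(W), 27(W) are all W)
n=33: W (go to 32, an L position)
n=34: L (options 33(W), 31(W), 29(W) are all W)
n=35: W (go to 34, an L position)

34: L, 35: W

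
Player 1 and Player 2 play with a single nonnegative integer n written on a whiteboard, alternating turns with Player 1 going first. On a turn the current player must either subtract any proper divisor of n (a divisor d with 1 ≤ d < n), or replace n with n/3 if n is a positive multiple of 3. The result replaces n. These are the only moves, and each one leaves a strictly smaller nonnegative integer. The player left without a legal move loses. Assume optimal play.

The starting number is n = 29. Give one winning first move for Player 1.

Move to 28.

Positions with no move are L. A position that does have a move is losing for the player to move precisely when every available move leads to a winning position for the opponent. Fill in the labels:
n=0: no move → L
n=1: no move → L
n=2: can move to 1, which is L ⇒ W
n=3: can move to 1, which is L ⇒ W
n=4: moves to 2(W), 3(W); every one is W ⇒ L
n=5: can move to 4, which is L ⇒ W
n=6: can move to 4, which is L ⇒ W
n=7: the only move is to 6(W), a W ⇒ L
n=8: can move to 4, which is L ⇒ W
n=9: moves to 3(W), 6(W), 8(W); every one is W ⇒ L
n=10: can move to 9, which is L ⇒ W
n=11: the only move is to 10(W), a W ⇒ L
n=12: can move to 4, which is L ⇒ W
n=13: the only move is to 12(W), a W ⇒ L
n=14: can move to 7, which is L ⇒ W
n=15: moves to 5(W), 10(W), 12(W), 14(W); every one is W ⇒ L
n=16: can move to 15, which is L ⇒ W
n=17: the only move is to 16(W), a W ⇒ L
n=18: can move to 9, which is L ⇒ W
n=19: the only move is to 18(W), a W ⇒ L
n=20: can move to 15, which is L ⇒ W
n=21: can move to 7, which is L ⇒ W
n=22: can move to 11, which is L ⇒ W
n=23: the only move is to 22(W), a W ⇒ L
n=24: can move to 23, which is L ⇒ W
n=25: moves to 20(W), 24(W); every one is W ⇒ L
n=26: can move to 13, which is L ⇒ W
n=27: can move to 9, which is L ⇒ W
n=28: moves to 14(W), 21(W), 24(W), 26(W), 27(W); every one is W ⇒ L
n=29: can move to 28, which is L ⇒ W
From 29, the L positions reachable in one move are: 28.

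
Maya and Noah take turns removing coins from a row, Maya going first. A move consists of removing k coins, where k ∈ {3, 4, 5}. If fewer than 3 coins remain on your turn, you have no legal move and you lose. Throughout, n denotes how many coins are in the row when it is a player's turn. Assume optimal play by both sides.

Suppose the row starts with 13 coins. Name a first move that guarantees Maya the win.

Build the W/L table. Terminal = L. A non-terminal position is W if it has a move to some L; otherwise it is L.
n=0: no move → L
n=1: no move → L
n=2: no move → L
n=3: →0(L), so W
n=4: →1(L), so W
n=5: →2(L), so W
n=6: →2(L), so W
n=7: →2(L), so W
n=8: →5(W), 4(W), 3(W) — all W, so L
n=9: →6(W), 5(W), 4(W) — all W, so L
n=10: →7(W), 6(W), 5(W) — all W, so L
n=11: →8(L), so W
n=12: →9(L), so W
n=13: →10(L), so W
From 13, the L positions reachable in one move are: 10, 9, 8. Any move reaching one of these is winning.

Remove 3, leaving 10.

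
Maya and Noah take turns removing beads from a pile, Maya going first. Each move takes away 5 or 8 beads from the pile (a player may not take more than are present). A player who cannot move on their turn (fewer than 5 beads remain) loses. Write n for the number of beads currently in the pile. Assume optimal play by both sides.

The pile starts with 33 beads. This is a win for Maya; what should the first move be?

Compute win/loss labels from the base case upward. A position with no move is L. Any other position is W if it can reach an L in one move, else L.
n=0: no move → L
n=1: no move → L
n=2: no move → L
n=3: no move → L
n=4: no move → L
n=5: →0(L), so W
n=6: →1(L), so W
n=7: →2(L), so W
n=8: →3(L), so W
n=9: →4(L), so W
n=10: →2(L), so W
n=11: →3(L), so W
n=12: →4(L), so W
n=13: →8(W), 5(W) — all W, so L
n=14: →9(W), 6(W) — all W, so L
n=15: →10(W), 7(W) — all W, so L
n=16: →11(W), 8(W) — all W, so L
n=17: →12(W), 9(W) — all W, so L
n=18: →13(L), so W
n=19: →14(L), so W
n=20: →15(L), so W
n=21: →16(L), so W
n=22: →17(L), so W
n=23: →15(L), so W
n=24: →16(L), so W
n=25: →17(L), so W
n=26: →21(W), 18(W) — all W, so L
n=27: →22(W), 19(W) — all W, so L
n=28: →23(W), 20(W) — all W, so L
n=29: →24(W), 21(W) — all W, so L
n=30: →25(W), 22(W) — all W, so L
n=31: →26(L), so W
n=32: →27(L), so W
n=33: →28(L), so W
From 33, the L positions reachable in one move are: 28.

Remove 5, leaving 28.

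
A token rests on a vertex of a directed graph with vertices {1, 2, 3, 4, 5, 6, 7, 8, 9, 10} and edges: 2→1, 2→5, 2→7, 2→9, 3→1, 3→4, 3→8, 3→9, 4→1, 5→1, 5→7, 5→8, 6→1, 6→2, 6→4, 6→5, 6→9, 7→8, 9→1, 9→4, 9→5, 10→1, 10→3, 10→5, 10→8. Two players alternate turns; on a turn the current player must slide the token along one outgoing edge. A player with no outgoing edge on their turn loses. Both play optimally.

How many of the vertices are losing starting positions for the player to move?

Work bottom-up. With no move the player to move loses. Otherwise the position is W if at least one move leads to an L position for the opponent, and L if every move leads to a W.
Every edge goes from a vertex to one that appears earlier in the order 1, 8, 4, 7, 5, 9, 2, 6, 3, 10, so processing vertices in that order labels each vertex after all of its successors.
1: no outgoing edge → L
8: no outgoing edge → L
4: W (go to 1, an L position)
7: W (go to 8, an L position)
5: W (go to 8, an L position)
9: W (go to 1, an L position)
2: W (go to 1, an L position)
6: W (go to 1, an L position)
3: W (go to 8, an L position)
10: W (go to 8, an L position)
The L vertices are 1, 8; that is 2 in all.

2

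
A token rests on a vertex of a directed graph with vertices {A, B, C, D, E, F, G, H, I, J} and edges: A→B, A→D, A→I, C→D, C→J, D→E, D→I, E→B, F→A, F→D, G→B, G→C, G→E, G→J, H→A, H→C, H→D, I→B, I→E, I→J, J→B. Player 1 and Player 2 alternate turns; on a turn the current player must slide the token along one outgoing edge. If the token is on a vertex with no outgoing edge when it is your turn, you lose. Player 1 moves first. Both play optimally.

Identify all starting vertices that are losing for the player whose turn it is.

Use the standard recursion: the mover loses at a terminal position; elsewhere, the mover wins exactly when some move hands the opponent an L position.
Every edge goes from a vertex to one that appears earlier in the order B, E, J, I, D, A, C, H, G, F, so processing vertices in that order labels each vertex after all of its successors.
B: no outgoing edge → L
E: reaches L-position B → W
J: reaches L-position B → W
I: reaches L-position B → W
D: only reaches I(W), E(W), all W → L
A: reaches L-position D → W
C: reaches L-position D → W
H: reaches L-position D → W
G: reaches L-position B → W
F: reaches L-position D → W
The losing starting vertices are exactly the entries labelled L in this table (2 of them).

B, D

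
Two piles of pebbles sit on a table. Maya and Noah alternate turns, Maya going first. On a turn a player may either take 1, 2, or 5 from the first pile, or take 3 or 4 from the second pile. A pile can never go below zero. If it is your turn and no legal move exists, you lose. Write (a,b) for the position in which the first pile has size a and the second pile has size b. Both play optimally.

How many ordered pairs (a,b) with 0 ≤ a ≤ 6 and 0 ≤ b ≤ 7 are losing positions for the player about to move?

Classify positions by backward induction: terminal positions (no move available) are L. From any other position, the mover wins iff some move reaches an L.
Every move lowers a or b (never raises either), so fill the grid row by row in increasing a, and left to right within a row: each cell's successors are then already labelled.
      b=0  b=1  b=2  b=3  b=4  b=5  b=6  b=7
a=0:    L    L    L    W    W    W    W    L
a=1:    W    W    W    L    L    L    W    W
a=2:    W    W    W    W    W    W    L    W
a=3:    L    L    L    W    W    W    W    L
a=4:    W    W    W    L    L    L    W    W
a=5:    W    W    W    W    W    W    L    W
a=6:    L    L    L    W    W    W    W    L
Cells with no legal move (terminal, hence L): (0,0), (0,1), (0,2).
The remaining L cells, each justified by listing all of its moves:
(0,7): only reaches (0,4)(W), (0,3)(W), all W → L
(1,3): only reaches (0,3)(W), (1,0)(W), all W → L
(1,4): only reaches (0,4)(W), (1,1)(W), (1,0)(W), all W → L
(1,5): only reaches (0,5)(W), (1,2)(W), (1,1)(W), all W → L
(2,6): only reaches (1,6)(W), (0,6)(W), (2,3)(W), (2,2)(W), all W → L
(3,0): only reaches (2,0)(W), (1,0)(W), all W → L
(3,1): only reaches (2,1)(W), (1,1)(W), all W → L
(3,2): only reaches (2,2)(W), (1,2)(W), all W → L
(3,7): only reaches (2,7)(W), (1,7)(W), (3,4)(W), (3,3)(W), all W → L
(4,3): only reaches (3,3)(W), (2,3)(W), (4,0)(W), all W → L
(4,4): only reaches (3,4)(W), (2,4)(W), (4,1)(W), (4,0)(W), all W → L
(4,5): only reaches (3,5)(W), (2,5)(W), (4,2)(W), (4,1)(W), all W → L
(5,6): only reaches (4,6)(W), (3,6)(W), (0,6)(W), (5,3)(W), (5,2)(W), all W → L
(6,0): only reaches (5,0)(W), (4,0)(W), (1,0)(W), all W → L
(6,1): only reaches (5,1)(W), (4,1)(W), (1,1)(W), all W → L
(6,2): only reaches (5,2)(W), (4,2)(W), (1,2)(W), all W → L
(6,7): only reaches (5,7)(W), (4,7)(W), (1,7)(W), (6,4)(W), (6,3)(W), all W → L
Every other cell has at least one move into one of the L cells above, so it is W.
L cells per row: a=0: 4, a=1: 3, a=2: 1, a=3: 4, a=4: 3, a=5: 1, a=6: 4; total 20.

20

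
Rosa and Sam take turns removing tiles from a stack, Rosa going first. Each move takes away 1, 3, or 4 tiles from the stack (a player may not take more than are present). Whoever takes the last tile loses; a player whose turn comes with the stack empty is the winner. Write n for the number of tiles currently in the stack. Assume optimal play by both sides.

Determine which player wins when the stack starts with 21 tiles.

Compute win/loss labels from the base case upward. A position with no move is W. Any other position is W if it can reach an L in one move, else L.
n=0: no move; the opponent has just taken the last tile and therefore loses → W
n=1: →0(W) only, which is W, so L
n=2: →1(L), so W
n=3: →2(W), 0(W) — all W, so L
n=4: →3(L), so W
n=5: →1(L), so W
n=6: →3(L), so W
n=7: →3(L), so W
n=8: →7(W), 5(W), 4(W) — all W, so L
n=9: →8(L), so W
n=10: →9(W), 7(W), 6(W) — all W, so L
n=11: →10(L), so W
n=12: →8(L), so W
n=13: →10(L), so W
n=14: →10(L), so W
n=15: →14(W), 12(W), 11(W) — all W, so L
n=16: →15(L), so W
n=17: →16(W), 14(W), 13(W) — all W, so L
n=18: →17(L), so W
n=19: →15(L), so W
n=20: →17(L), so W
n=21: →17(L), so W
From 21 Rosa can remove 4, leaving 17, reaching an L position.

Rosa wins.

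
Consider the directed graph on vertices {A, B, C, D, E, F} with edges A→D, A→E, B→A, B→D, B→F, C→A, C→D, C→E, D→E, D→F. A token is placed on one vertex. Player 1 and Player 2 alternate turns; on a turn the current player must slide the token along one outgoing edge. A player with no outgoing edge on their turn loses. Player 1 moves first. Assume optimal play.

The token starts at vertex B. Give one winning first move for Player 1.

Move to F.

Use the standard recursion: the mover loses at a terminal position; elsewhere, the mover wins exactly when some move hands the opponent an L position.
Every edge goes from a vertex to one that appears earlier in the order E, F, D, A, B, C, so processing vertices in that order labels each vertex after all of its successors.
E: no outgoing edge → L
F: no outgoing edge → L
D: can move to F, which is L ⇒ W
A: can move to E, which is L ⇒ W
B: can move to F, which is L ⇒ W
C: can move to E, which is L ⇒ W
From B, the L positions reachable in one move are: F.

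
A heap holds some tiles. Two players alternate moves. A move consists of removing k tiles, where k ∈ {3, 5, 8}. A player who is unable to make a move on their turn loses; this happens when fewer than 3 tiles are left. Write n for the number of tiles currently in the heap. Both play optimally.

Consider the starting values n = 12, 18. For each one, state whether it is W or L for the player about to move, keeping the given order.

Compute win/loss labels from the base case upward. A position with no move is L. Any other position is W if it can reach an L in one move, else L.
n=0: no move → L
n=1: no move → L
n=2: no move → L
n=3: reaches L-position 0 → W
n=4: reaches L-position 1 → W
n=5: reaches L-position 2 → W
n=6: reaches L-position 1 → W
n=7: reaches L-position 2 → W
n=8: reaches L-position 0 → W
n=9: reaches L-position 1 → W
n=10: reaches L-position 2 → W
n=11: only reaches 8(W), 6(W), 3(W), all W → L
n=12: only reaches 9(W), 7(W), 4(W), all W → L
n=13: only reaches 10(W), 8(W), 5(W), all W → L
n=14: reaches L-position 11 → W
n=15: reaches L-position 12 → W
n=16: reaches L-position 13 → W
n=17: reaches L-position 12 → W
n=18: reaches L-position 13 → W

12: L, 18: W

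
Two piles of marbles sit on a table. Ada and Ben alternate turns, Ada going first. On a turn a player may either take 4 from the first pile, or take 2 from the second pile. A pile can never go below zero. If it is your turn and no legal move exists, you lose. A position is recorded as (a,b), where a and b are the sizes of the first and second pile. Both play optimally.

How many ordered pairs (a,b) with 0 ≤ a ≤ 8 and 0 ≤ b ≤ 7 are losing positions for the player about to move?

36

Use the standard recursion: the mover loses at a terminal position; elsewhere, the mover wins exactly when some move hands the opponent an L position.
Every move lowers a or b (never raises either), so fill the grid row by row in increasing a, and left to right within a row: each cell's successors are then already labelled.
      b=0  b=1  b=2  b=3  b=4  b=5  b=6  b=7
a=0:    L    L    W    W    L    L    W    W
a=1:    L    L    W    W    L    L    W    W
a=2:    L    L    W    W    L    L    W    W
a=3:    L    L    W    W    L    L    W    W
a=4:    W    W    L    L    W    W    L    L
a=5:    W    W    L    L    W    W    L    L
a=6:    W    W    L    L    W    W    L    L
a=7:    W    W    L    L    W    W    L    L
a=8:    L    L    W    W    L    L    W    W
Cells with no legal move (terminal, hence L): (0,0), (0,1), (1,0), (1,1), (2,0), (2,1), (3,0), (3,1).
The remaining L cells, each justified by listing all of its moves:
(0,4): the only move is to (0,2)(W), a W ⇒ L
(0,5): the only move is to (0,3)(W), a W ⇒ L
(1,4): the only move is to (1,2)(W), a W ⇒ L
(1,5): the only move is to (1,3)(W), a W ⇒ L
(2,4): the only move is to (2,2)(W), a W ⇒ L
(2,5): the only move is to (2,3)(W), a W ⇒ L
(3,4): the only move is to (3,2)(W), a W ⇒ L
(3,5): the only move is to (3,3)(W), a W ⇒ L
(4,2): moves to (0,2)(W), (4,0)(W); every one is W ⇒ L
(4,3): moves to (0,3)(W), (4,1)(W); every one is W ⇒ L
(4,6): moves to (0,6)(W), (4,4)(W); every one is W ⇒ L
(4,7): moves to (0,7)(W), (4,5)(W); every one is W ⇒ L
(5,2): moves to (1,2)(W), (5,0)(W); every one is W ⇒ L
(5,3): moves to (1,3)(W), (5,1)(W); every one is W ⇒ L
(5,6): moves to (1,6)(W), (5,4)(W); every one is W ⇒ L
(5,7): moves to (1,7)(W), (5,5)(W); every one is W ⇒ L
(6,2): moves to (2,2)(W), (6,0)(W); every one is W ⇒ L
(6,3): moves to (2,3)(W), (6,1)(W); every one is W ⇒ L
(6,6): moves to (2,6)(W), (6,4)(W); every one is W ⇒ L
(6,7): moves to (2,7)(W), (6,5)(W); every one is W ⇒ L
(7,2): moves to (3,2)(W), (7,0)(W); every one is W ⇒ L
(7,3): moves to (3,3)(W), (7,1)(W); every one is W ⇒ L
(7,6): moves to (3,6)(W), (7,4)(W); every one is W ⇒ L
(7,7): moves to (3,7)(W), (7,5)(W); every one is W ⇒ L
(8,0): the only move is to (4,0)(W), a W ⇒ L
(8,1): the only move is to (4,1)(W), a W ⇒ L
(8,4): moves to (4,4)(W), (8,2)(W); every one is W ⇒ L
(8,5): moves to (4,5)(W), (8,3)(W); every one is W ⇒ L
Every other cell has at least one move into one of the L cells above, so it is W.
L cells per row: a=0: 4, a=1: 4, a=2: 4, a=3: 4, a=4: 4, a=5: 4, a=6: 4, a=7: 4, a=8: 4; total 36.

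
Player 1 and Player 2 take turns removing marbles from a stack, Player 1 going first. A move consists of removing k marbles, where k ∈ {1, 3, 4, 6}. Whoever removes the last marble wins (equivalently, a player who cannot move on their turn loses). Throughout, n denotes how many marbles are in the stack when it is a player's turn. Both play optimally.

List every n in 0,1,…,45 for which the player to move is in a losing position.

Positions with no move are L. A position that does have a move is losing for the player to move precisely when every available move leads to a winning position for the opponent. Fill in the labels:
n=0: no move → L
n=1: W (go to 0, an L position)
n=2: L (sole option 1(W) is W)
n=3: W (go to 2, an L position)
n=4: W (go to 0, an L position)
n=5: W (go to 2, an L position)
n=6: W (go to 2, an L position)
n=7: L (options 6(W), 4(W), 3(W), 1(W) are all W)
n=8: W (go to 7, an L position)
n=9: L (options 8(W), 6(W), 5(W), 3(W) are all W)
n=10: W (go to 9, an L position)
n=11: W (go to 7, an L position)
n=12: W (go to 9, an L position)
n=13: W (go to 9, an L position)
n=14: L (options 13(W), 11(W), 10(W), 8(W) are all W)
n=15: W (go to 14, an L position)
n=16: L (options 15(W), 13(W), 12(W), 10(W) are all W)
n=17: W (go to 16, an L position)
n=18: W (go to 14, an L position)
n=19: W (go to 16, an L position)
n=20: W (go to 16, an L position)
n=21: L (options 20(W), 18(W), 17(W), 15(W) are all W)
n=22: W (go to 21, an L position)
n=23: L (options 22(W), 20(W), 19(W), 17(W) are all W)
n=24: W (go to 23, an L position)
n=25: W (go to 21, an L position)
n=26: W (go to 23, an L position)
n=27: W (go to 23, an L position)
n=28: L (options 27(W), 25(W), 24(W), 22(W) are all W)
n=29: W (go to 28, an L position)
n=30: L (options 29(W), 27(W), 26(W), 24(W) are all W)
n=31: W (go to 30, an L position)
n=32: W (go to 28, an L position)
n=33: W (go to 30, an L position)
n=34: W (go to 30, an L position)
n=35: L (options 34(W), 32(W), 31(W), 29(W) are all W)
n=36: W (go to 35, an L position)
n=37: L (options 36(W), 34(W), 33(W), 31(W) are all W)
n=38: W (go to 37, an L position)
n=39: W (go to 35, an L position)
n=40: W (go to 37, an L position)
n=41: W (go to 37, an L position)
n=42: L (options 41(W), 39(W), 38(W), 36(W) are all W)
n=43: W (go to 42, an L position)
n=44: L (options 43(W), 41(W), 40(W), 38(W) are all W)
n=45: W (go to 44, an L position)
Reading off the rows marked L gives the requested list; there are 14 such values of n.

0, 2, 7, 9, 14, 16, 21, 23, 28, 30, 35, 37, 42, 44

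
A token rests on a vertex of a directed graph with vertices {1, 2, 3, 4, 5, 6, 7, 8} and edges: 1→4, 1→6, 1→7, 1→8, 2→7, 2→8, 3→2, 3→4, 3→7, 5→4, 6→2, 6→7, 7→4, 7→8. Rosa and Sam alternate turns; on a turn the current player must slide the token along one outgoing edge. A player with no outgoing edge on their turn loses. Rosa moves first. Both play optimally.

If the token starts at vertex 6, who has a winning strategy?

Work bottom-up. With no move the player to move loses. Otherwise the position is W if at least one move leads to an L position for the opponent, and L if every move leads to a W.
Every edge goes from a vertex to one that appears earlier in the order 8, 4, 7, 5, 2, 6, 3, 1, so processing vertices in that order labels each vertex after all of its successors.
8: no outgoing edge → L
4: no outgoing edge → L
7: reaches L-position 4 → W
5: reaches L-position 4 → W
2: reaches L-position 8 → W
6: only reaches 2(W), 7(W), all W → L
3: reaches L-position 4 → W
1: reaches L-position 6 → W
Every move from 6 reaches a W position, so the mover loses.

Sam wins.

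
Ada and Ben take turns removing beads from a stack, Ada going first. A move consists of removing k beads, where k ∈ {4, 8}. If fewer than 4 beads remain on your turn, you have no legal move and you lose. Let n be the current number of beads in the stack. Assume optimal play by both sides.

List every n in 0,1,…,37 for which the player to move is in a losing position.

0, 1, 2, 3, 12, 13, 14, 15, 24, 25, 26, 27, 36, 37

Classify positions by backward induction: terminal positions (no move available) are L. From any other position, the mover wins iff some move reaches an L.
n=0: no move → L
n=1: no move → L
n=2: no move → L
n=3: no move → L
n=4: reaches L-position 0 → W
n=5: reaches L-position 1 → W
n=6: reaches L-position 2 → W
n=7: reaches L-position 3 → W
n=8: reaches L-position 0 → W
n=9: reaches L-position 1 → W
n=10: reaches L-position 2 → W
n=11: reaches L-position 3 → W
n=12: only reaches 8(W), 4(W), all W → L
n=13: only reaches 9(W), 5(W), all W → L
n=14: only reaches 10(W), 6(W), all W → L
n=15: only reaches 11(W), 7(W), all W → L
n=16: reaches L-position 12 → W
n=17: reaches L-position 13 → W
n=18: reaches L-position 14 → W
n=19: reaches L-position 15 → W
n=20: reaches L-position 12 → W
n=21: reaches L-position 13 → W
n=22: reaches L-position 14 → W
n=23: reaches L-position 15 → W
n=24: only reaches 20(W), 16(W), all W → L
n=25: only reaches 21(W), 17(W), all W → L
n=26: only reaches 22(W), 18(W), all W → L
n=27: only reaches 23(W), 19(W), all W → L
n=28: reaches L-position 24 → W
n=29: reaches L-position 25 → W
n=30: reaches L-position 26 → W
n=31: reaches L-position 27 → W
n=32: reaches L-position 24 → W
n=33: reaches L-position 25 → W
n=34: reaches L-position 26 → W
n=35: reaches L-position 27 → W
n=36: only reaches 32(W), 28(W), all W → L
n=37: only reaches 33(W), 29(W), all W → L
The losing starting values of n are exactly the entries labelled L in this table (14 of them).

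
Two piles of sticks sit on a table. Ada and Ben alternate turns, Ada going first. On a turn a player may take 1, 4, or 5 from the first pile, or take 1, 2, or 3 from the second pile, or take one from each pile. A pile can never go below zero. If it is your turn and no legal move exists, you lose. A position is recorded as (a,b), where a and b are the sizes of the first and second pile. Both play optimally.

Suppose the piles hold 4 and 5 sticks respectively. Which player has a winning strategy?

Ben wins.

Compute win/loss labels from the base case upward. A position with no move is L. Any other position is W if it can reach an L in one move, else L.
No move ever increases a pile, so every position that can arise here has a ≤ 4 and b ≤ 5; it is enough to label the cells with 0 ≤ a ≤ 4 and 0 ≤ b ≤ 5.
Every move lowers a or b (never raises either), so fill the grid row by row in increasing a, and left to right within a row: each cell's successors are then already labelled.
      b=0  b=1  b=2  b=3  b=4  b=5
a=0:    L    W    W    W    L    W
a=1:    W    W    L    W    W    W
a=2:    L    W    W    W    L    W
a=3:    W    W    L    W    W    W
a=4:    W    L    W    W    W    L
Cells with no legal move (terminal, hence L): (0,0).
The remaining L cells, each justified by listing all of its moves:
(0,4): moves to (0,3)(W), (0,2)(W), (0,1)(W); every one is W ⇒ L
(1,2): moves to (0,2)(W), (1,1)(W), (1,0)(W), (0,1)(W); every one is W ⇒ L
(2,0): the only move is to (1,0)(W), a W ⇒ L
(2,4): moves to (1,4)(W), (2,3)(W), (2,2)(W), (2,1)(W), (1,3)(W); every one is W ⇒ L
(3,2): moves to (2,2)(W), (3,1)(W), (3,0)(W), (2,1)(W); every one is W ⇒ L
(4,1): moves to (3,1)(W), (0,1)(W), (4,0)(W), (3,0)(W); every one is W ⇒ L
(4,5): moves to (3,5)(W), (0,5)(W), (4,4)(W), (4,3)(W), (4,2)(W), (3,4)(W); every one is W ⇒ L
Every other cell has at least one move into one of the L cells above, so it is W.
The starting position (4,5) is L: whatever Ada does, the opponent receives a W position.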